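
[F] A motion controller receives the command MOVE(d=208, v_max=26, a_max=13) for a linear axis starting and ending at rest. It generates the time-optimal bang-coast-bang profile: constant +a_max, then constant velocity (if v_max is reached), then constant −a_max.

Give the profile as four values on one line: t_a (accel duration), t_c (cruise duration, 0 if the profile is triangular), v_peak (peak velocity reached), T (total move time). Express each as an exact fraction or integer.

t_a=2 t_c=6 v_peak=26 T=10

v_max²/a_max = 26²/13 = 52
208 ≥ 52 → trapezoidal
t_a = 26/13 = 2; v_peak = 26
d_cruise = 208 − 52 = 156; t_c = 156/26 = 6
T = 2·2 + 6 = 10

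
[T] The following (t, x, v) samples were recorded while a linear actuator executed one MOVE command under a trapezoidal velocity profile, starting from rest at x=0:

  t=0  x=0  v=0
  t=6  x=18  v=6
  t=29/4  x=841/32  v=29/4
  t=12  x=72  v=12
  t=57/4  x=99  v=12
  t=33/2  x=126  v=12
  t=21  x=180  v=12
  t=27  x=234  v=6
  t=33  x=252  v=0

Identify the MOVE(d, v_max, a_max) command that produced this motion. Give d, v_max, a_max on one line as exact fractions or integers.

final state: t=33, x=252, v=0 → d = 252
a_max = (6−0)/(6−0) = 1
max v = 12 over t∈[12,21] → v_max = 12
check: 12·(12+9) = 252 ✓

d=252 v_max=12 a_max=1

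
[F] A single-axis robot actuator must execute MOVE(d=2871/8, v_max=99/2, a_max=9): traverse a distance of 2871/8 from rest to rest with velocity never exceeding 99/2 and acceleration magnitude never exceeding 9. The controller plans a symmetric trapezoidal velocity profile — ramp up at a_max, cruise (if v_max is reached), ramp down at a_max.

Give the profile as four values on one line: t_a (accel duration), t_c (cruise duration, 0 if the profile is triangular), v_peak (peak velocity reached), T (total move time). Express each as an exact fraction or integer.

vₘ²/aₘ = (99/2)²/9 = 1089/4
2871/8 ≥ 1089/4 ⇒ cruise phase
t_a = (99/2)/9 = 11/2; v_peak = 99/2
d_cruise = 2871/8 − 1089/4 = 693/8; t_c = (693/8)/(99/2) = 7/4
T = 2·11/2 + 7/4 = 51/4

t_a=11/2 t_c=7/4 v_peak=99/2 T=51/4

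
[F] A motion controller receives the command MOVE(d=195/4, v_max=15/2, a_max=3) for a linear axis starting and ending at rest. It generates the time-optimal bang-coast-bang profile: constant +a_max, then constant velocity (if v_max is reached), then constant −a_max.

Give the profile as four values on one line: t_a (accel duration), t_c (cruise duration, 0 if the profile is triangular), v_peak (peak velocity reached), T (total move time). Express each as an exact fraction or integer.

vₘ²/aₘ = (15/2)²/3 = 75/4
195/4 ≥ 75/4 so v_max reached
t_a = (15/2)/3 = 5/2; v_peak = 15/2
d_cruise = 195/4 − 75/4 = 30; t_c = 30/(15/2) = 4
T = 2·5/2 + 4 = 9

t_a=5/2 t_c=4 v_peak=15/2 T=9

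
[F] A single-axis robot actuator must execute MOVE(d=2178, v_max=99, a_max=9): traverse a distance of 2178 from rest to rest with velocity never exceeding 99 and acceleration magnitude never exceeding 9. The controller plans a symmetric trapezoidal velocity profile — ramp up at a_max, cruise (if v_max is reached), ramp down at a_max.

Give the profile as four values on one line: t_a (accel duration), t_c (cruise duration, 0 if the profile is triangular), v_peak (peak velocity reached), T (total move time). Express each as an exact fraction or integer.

(v_max)²/a_max = 99²/9 = 1089
2178 ≥ 1089 so v_max reached
t_a = 99/9 = 11; v_peak = 99
d_cruise = 2178 − 1089 = 1089; t_c = 1089/99 = 11
T = 2·11 + 11 = 33

t_a=11 t_c=11 v_peak=99 T=33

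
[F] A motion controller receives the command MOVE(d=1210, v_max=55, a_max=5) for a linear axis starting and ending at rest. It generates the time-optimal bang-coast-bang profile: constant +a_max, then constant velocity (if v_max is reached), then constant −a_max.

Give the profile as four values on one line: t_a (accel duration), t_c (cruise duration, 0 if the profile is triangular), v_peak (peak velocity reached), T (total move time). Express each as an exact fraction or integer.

t_a=11 t_c=11 v_peak=55 T=33

v_max²/a_max = 55²/5 = 605
1210 ≥ 605 → trapezoidal
t_a = 55/5 = 11; v_peak = 55
d_cruise = 1210 − 605 = 605; t_c = 605/55 = 11
T = 2·11 + 11 = 33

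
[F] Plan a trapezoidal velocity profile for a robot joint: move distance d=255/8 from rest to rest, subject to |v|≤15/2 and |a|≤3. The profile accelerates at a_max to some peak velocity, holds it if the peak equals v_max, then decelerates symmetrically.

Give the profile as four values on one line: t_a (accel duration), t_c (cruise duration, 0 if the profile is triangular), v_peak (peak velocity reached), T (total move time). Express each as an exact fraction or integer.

t_a=5/2 t_c=7/4 v_peak=15/2 T=27/4

v_max²/a_max = (15/2)²/3 = 75/4
255/8 ≥ 75/4 → trapezoidal
t_a = (15/2)/3 = 5/2; v_peak = 15/2
d_cruise = 255/8 − 75/4 = 105/8; t_c = (105/8)/(15/2) = 7/4
T = 2·5/2 + 7/4 = 27/4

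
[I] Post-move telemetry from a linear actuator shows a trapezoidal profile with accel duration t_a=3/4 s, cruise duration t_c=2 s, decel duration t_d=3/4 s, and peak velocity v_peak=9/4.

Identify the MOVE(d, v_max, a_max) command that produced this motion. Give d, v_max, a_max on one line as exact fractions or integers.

d=99/16 v_max=9/4 a_max=3

a_max = (9/4)/(3/4) = 3
d_a = ½·9/4·3/4 = 27/32; d_c = 9/4·2 = 9/2
d = 2·27/32 + 9/2 = 99/16
t_c = 2 > 0 so v_max = 9/4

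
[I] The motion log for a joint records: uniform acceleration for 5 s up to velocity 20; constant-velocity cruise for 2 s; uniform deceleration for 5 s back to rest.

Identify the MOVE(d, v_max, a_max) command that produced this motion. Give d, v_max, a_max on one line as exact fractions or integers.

d=140 v_max=20 a_max=4

a_max = 20/5 = 4
d_a = ½·20·5 = 50; d_c = 20·2 = 40
d = 2·50 + 40 = 140
t_c = 2 > 0 ⇒ limit active, v_max = 20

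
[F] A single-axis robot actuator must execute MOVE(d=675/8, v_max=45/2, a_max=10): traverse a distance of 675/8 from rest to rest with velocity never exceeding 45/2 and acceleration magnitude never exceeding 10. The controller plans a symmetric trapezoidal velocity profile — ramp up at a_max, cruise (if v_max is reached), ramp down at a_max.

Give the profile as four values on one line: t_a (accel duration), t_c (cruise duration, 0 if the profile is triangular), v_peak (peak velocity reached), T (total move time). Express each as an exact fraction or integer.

t_a=9/4 t_c=3/2 v_peak=45/2 T=6

v_max²/a_max = (45/2)²/10 = 405/8
675/8 ≥ 405/8 ⇒ cruise phase
t_a = (45/2)/10 = 9/4; v_peak = 45/2
d_cruise = 675/8 − 405/8 = 135/4; t_c = (135/4)/(45/2) = 3/2
T = 2·9/4 + 3/2 = 6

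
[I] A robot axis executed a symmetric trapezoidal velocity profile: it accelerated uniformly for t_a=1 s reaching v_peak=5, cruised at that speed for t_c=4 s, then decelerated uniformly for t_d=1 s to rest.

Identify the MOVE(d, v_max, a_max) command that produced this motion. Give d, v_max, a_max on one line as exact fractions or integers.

a_max = 5/1 = 5
d_a = ½·5·1 = 5/2; d_c = 5·4 = 20
d = 2·5/2 + 20 = 25
t_c = 4 > 0 so v_max = 5

d=25 v_max=5 a_max=5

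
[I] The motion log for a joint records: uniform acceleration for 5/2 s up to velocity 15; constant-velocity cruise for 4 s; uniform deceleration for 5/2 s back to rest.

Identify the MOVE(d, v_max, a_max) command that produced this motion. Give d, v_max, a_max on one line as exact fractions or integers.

a_max = 15/(5/2) = 6
d_a = ½·15·5/2 = 75/4; d_c = 15·4 = 60
d = 2·75/4 + 60 = 195/2
t_c = 4 > 0 so v_max = 15

d=195/2 v_max=15 a_max=6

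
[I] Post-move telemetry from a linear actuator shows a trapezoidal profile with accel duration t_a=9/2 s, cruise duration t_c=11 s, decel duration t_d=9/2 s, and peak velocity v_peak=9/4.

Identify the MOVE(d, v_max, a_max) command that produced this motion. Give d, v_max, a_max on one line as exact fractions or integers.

d=279/8 v_max=9/4 a_max=1/2

a_max = (9/4)/(9/2) = 1/2
d_a = ½·9/4·9/2 = 81/16; d_c = 9/4·11 = 99/4
d = 2·81/16 + 99/4 = 279/8
t_c = 11 > 0 so v_max = 9/4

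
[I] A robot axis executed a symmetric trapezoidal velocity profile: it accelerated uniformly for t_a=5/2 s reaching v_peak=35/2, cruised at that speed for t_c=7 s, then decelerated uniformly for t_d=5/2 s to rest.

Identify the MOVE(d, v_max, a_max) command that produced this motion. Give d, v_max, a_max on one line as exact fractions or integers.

d=665/4 v_max=35/2 a_max=7

a_max = (35/2)/(5/2) = 7
d_a = ½·35/2·5/2 = 175/8; d_c = 35/2·7 = 245/2
d = 2·175/8 + 245/2 = 665/4
t_c = 7 > 0 ⇒ limit active, v_max = 35/2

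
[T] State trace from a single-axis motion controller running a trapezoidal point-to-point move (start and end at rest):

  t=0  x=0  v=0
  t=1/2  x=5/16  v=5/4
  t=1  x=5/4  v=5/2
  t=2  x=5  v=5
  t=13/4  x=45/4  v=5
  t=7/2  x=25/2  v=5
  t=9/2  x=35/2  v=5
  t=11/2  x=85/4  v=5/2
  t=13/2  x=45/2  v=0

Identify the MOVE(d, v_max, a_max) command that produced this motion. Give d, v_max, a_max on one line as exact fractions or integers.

final state: t=13/2, x=45/2, v=0 → d = 45/2
a_max = (5/4−0)/(1/2−0) = 5/2
max v = 5 over t∈[2,9/2] → v_max = 5
check: 5·(2+5/2) = 45/2 ✓

d=45/2 v_max=5 a_max=5/2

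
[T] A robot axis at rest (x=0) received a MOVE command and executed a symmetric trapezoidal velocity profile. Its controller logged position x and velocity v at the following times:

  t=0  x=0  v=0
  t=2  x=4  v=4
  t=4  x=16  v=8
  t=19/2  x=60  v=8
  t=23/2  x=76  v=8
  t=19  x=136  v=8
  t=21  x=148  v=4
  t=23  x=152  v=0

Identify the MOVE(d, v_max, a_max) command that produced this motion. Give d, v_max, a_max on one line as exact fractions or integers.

d=152 v_max=8 a_max=2

final state: t=23, x=152, v=0 → d = 152
a_max = (4−0)/(2−0) = 2
max v = 8 over t∈[4,19] → v_max = 8
check: 8·(4+15) = 152 ✓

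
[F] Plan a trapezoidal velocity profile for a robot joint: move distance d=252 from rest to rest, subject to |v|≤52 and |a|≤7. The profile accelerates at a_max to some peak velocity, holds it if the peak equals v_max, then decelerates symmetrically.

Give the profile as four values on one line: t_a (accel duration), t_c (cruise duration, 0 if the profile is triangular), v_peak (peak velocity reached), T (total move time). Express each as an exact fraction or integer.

vₘ²/aₘ = 52²/7 = 2704/7
252 < 2704/7 → triangular
v_peak = √(252·7) = √1764 = 42
t_a = 42/7 = 6; t_c = 0
T = 2·6 = 12

t_a=6 t_c=0 v_peak=42 T=12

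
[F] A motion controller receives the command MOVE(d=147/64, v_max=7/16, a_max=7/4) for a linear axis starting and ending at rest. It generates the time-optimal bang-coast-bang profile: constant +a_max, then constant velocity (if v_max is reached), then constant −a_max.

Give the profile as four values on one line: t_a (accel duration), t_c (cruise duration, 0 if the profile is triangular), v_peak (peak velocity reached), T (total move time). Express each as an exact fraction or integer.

(v_max)²/a_max = (7/16)²/(7/4) = 7/64
147/64 ≥ 7/64 → trapezoidal
t_a = (7/16)/(7/4) = 1/4; v_peak = 7/16
d_cruise = 147/64 − 7/64 = 35/16; t_c = (35/16)/(7/16) = 5
T = 2·1/4 + 5 = 11/2

t_a=1/4 t_c=5 v_peak=7/16 T=11/2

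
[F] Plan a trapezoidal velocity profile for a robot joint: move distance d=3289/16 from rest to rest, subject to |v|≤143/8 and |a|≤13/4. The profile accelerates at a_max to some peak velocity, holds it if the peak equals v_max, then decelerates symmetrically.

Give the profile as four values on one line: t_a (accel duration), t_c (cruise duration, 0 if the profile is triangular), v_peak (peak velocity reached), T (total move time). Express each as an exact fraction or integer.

(v_max)²/a_max = (143/8)²/(13/4) = 1573/16
3289/16 ≥ 1573/16 ⇒ cruise phase
t_a = (143/8)/(13/4) = 11/2; v_peak = 143/8
d_cruise = 3289/16 − 1573/16 = 429/4; t_c = (429/4)/(143/8) = 6
T = 2·11/2 + 6 = 17

t_a=11/2 t_c=6 v_peak=143/8 T=17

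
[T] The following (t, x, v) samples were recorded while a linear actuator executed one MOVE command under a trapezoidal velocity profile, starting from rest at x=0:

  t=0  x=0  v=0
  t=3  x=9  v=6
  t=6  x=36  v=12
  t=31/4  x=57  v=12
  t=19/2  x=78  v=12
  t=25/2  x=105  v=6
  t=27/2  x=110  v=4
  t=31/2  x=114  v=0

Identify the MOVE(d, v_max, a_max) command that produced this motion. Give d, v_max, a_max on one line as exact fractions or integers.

d=114 v_max=12 a_max=2

final state: t=31/2, x=114, v=0 → d = 114
a_max = (6−0)/(3−0) = 2
max v = 12 over t∈[6,19/2] → v_max = 12
check: 12·(6+7/2) = 114 ✓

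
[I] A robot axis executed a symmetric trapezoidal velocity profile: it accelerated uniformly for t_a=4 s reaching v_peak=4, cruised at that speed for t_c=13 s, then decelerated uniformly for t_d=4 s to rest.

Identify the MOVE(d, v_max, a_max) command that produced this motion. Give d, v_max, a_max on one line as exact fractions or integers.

a_max = 4/4 = 1
d_a = ½·4·4 = 8; d_c = 4·13 = 52
d = 2·8 + 52 = 68
t_c = 13 > 0 ⇒ limit active, v_max = 4

d=68 v_max=4 a_max=1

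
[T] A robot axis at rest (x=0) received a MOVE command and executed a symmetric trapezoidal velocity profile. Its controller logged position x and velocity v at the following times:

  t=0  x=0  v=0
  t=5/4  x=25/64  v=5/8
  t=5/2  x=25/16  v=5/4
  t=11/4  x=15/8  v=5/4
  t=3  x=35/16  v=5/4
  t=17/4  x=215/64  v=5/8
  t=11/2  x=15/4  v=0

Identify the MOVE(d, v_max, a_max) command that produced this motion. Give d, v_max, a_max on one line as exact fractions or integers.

final state: t=11/2, x=15/4, v=0 → d = 15/4
a_max = (5/8−0)/(5/4−0) = 1/2
max v = 5/4 over t∈[5/2,3] → v_max = 5/4
check: 5/4·(5/2+1/2) = 15/4 ✓

d=15/4 v_max=5/4 a_max=1/2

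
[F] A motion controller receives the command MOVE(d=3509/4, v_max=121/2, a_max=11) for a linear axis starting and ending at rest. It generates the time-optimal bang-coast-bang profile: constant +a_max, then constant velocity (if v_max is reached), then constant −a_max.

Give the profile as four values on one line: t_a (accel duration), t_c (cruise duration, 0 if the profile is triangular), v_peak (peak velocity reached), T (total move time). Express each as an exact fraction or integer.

t_a=11/2 t_c=9 v_peak=121/2 T=20

(v_max)²/a_max = (121/2)²/11 = 1331/4
3509/4 ≥ 1331/4 → trapezoidal
t_a = (121/2)/11 = 11/2; v_peak = 121/2
d_cruise = 3509/4 − 1331/4 = 1089/2; t_c = (1089/2)/(121/2) = 9
T = 2·11/2 + 9 = 20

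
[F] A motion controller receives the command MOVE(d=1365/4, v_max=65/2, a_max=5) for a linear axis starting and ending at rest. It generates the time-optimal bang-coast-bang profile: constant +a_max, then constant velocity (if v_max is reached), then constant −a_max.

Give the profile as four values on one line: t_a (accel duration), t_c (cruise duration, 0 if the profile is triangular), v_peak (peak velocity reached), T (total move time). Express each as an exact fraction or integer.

v_max²/a_max = (65/2)²/5 = 845/4
1365/4 ≥ 845/4 → trapezoidal
t_a = (65/2)/5 = 13/2; v_peak = 65/2
d_cruise = 1365/4 − 845/4 = 130; t_c = 130/(65/2) = 4
T = 2·13/2 + 4 = 17

t_a=13/2 t_c=4 v_peak=65/2 T=17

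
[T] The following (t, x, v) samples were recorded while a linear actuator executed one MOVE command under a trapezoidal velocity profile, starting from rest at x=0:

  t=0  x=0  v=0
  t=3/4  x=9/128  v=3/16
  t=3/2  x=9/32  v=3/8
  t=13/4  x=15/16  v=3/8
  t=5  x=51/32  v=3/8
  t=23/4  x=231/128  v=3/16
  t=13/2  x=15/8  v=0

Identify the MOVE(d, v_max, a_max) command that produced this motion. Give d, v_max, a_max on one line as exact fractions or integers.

final state: t=13/2, x=15/8, v=0 → d = 15/8
a_max = (3/16−0)/(3/4−0) = 1/4
max v = 3/8 over t∈[3/2,5] → v_max = 3/8
check: 3/8·(3/2+7/2) = 15/8 ✓

d=15/8 v_max=3/8 a_max=1/4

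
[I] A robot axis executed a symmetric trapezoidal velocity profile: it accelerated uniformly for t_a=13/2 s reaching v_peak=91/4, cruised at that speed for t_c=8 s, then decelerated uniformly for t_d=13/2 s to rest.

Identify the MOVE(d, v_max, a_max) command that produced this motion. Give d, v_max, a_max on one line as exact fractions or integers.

d=2639/8 v_max=91/4 a_max=7/2

a_max = (91/4)/(13/2) = 7/2
d_a = ½·91/4·13/2 = 1183/16; d_c = 91/4·8 = 182
d = 2·1183/16 + 182 = 2639/8
t_c = 8 > 0 so v_max = 91/4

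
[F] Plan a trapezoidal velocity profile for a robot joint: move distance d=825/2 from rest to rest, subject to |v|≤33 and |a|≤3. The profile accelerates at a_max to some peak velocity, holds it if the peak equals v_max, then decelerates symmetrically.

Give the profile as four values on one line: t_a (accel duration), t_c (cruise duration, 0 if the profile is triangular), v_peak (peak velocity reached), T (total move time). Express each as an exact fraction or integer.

(v_max)²/a_max = 33²/3 = 363
825/2 ≥ 363 ⇒ cruise phase
t_a = 33/3 = 11; v_peak = 33
d_cruise = 825/2 − 363 = 99/2; t_c = (99/2)/33 = 3/2
T = 2·11 + 3/2 = 47/2

t_a=11 t_c=3/2 v_peak=33 T=47/2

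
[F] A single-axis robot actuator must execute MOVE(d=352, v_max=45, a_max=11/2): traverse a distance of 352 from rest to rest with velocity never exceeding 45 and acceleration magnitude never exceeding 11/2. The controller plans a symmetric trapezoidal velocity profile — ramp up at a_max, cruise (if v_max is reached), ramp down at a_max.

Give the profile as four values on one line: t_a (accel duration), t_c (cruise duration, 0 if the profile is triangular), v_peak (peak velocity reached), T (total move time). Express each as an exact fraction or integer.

t_a=8 t_c=0 v_peak=44 T=16

(v_max)²/a_max = 45²/(11/2) = 4050/11
352 < 4050/11 ⇒ no cruise
v_peak = √(352·11/2) = √1936 = 44
t_a = 44/(11/2) = 8; t_c = 0
T = 2·8 = 16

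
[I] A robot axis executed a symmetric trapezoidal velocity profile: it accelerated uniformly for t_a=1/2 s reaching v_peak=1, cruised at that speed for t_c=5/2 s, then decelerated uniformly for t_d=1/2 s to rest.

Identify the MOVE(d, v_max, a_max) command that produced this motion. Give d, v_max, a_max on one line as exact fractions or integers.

d=3 v_max=1 a_max=2

a_max = 1/(1/2) = 2
d_a = ½·1·1/2 = 1/4; d_c = 1·5/2 = 5/2
d = 2·1/4 + 5/2 = 3
t_c = 5/2 > 0 so v_max = 1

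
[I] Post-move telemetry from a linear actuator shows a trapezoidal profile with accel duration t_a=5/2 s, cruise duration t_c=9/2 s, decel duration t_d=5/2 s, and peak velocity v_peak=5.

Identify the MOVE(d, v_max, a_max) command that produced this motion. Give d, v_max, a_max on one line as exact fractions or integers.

a_max = 5/(5/2) = 2
d_a = ½·5·5/2 = 25/4; d_c = 5·9/2 = 45/2
d = 2·25/4 + 45/2 = 35
t_c = 9/2 > 0 ⇒ limit active, v_max = 5

d=35 v_max=5 a_max=2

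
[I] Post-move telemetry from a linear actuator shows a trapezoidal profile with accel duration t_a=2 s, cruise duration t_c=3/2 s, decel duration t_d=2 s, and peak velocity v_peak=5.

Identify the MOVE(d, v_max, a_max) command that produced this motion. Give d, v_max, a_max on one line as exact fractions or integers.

a_max = 5/2
d_a = ½·5·2 = 5; d_c = 5·3/2 = 15/2
d = 2·5 + 15/2 = 35/2
t_c = 3/2 > 0 → v_max = v_peak = 5

d=35/2 v_max=5 a_max=5/2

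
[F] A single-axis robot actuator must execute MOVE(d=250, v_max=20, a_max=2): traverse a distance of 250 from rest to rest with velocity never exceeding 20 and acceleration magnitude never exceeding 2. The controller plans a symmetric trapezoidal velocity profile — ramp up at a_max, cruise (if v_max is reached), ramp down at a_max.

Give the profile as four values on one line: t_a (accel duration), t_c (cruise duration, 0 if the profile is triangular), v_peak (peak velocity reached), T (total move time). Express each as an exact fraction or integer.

t_a=10 t_c=5/2 v_peak=20 T=45/2

vₘ²/aₘ = 20²/2 = 200
250 ≥ 200 → trapezoidal
t_a = 20/2 = 10; v_peak = 20
d_cruise = 250 − 200 = 50; t_c = 50/20 = 5/2
T = 2·10 + 5/2 = 45/2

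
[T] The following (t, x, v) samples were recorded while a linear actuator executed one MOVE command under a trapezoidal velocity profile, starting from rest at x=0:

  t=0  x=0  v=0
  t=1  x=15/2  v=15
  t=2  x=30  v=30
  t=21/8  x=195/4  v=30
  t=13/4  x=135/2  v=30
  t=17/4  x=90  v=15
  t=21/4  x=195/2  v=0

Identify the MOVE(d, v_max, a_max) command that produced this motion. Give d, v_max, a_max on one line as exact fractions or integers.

final state: t=21/4, x=195/2, v=0 → d = 195/2
a_max = (15−0)/(1−0) = 15
max v = 30 over t∈[2,13/4] → v_max = 30
check: 30·(2+5/4) = 195/2 ✓

d=195/2 v_max=30 a_max=15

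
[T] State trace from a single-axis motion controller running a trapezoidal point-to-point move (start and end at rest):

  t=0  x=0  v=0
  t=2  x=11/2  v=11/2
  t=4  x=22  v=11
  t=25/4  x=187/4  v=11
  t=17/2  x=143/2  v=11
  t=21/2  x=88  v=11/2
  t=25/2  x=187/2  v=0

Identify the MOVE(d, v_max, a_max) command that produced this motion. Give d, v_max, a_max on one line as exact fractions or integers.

final state: t=25/2, x=187/2, v=0 → d = 187/2
a_max = (11/2−0)/(2−0) = 11/4
max v = 11 over t∈[4,17/2] → v_max = 11
check: 11·(4+9/2) = 187/2 ✓

d=187/2 v_max=11 a_max=11/4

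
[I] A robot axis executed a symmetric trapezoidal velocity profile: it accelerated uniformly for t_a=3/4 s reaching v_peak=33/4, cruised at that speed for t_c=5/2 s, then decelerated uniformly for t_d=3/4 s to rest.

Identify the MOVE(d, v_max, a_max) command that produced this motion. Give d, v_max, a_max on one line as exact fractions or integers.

d=429/16 v_max=33/4 a_max=11

a_max = (33/4)/(3/4) = 11
d_a = ½·33/4·3/4 = 99/32; d_c = 33/4·5/2 = 165/8
d = 2·99/32 + 165/8 = 429/16
t_c = 5/2 > 0 → v_max = v_peak = 33/4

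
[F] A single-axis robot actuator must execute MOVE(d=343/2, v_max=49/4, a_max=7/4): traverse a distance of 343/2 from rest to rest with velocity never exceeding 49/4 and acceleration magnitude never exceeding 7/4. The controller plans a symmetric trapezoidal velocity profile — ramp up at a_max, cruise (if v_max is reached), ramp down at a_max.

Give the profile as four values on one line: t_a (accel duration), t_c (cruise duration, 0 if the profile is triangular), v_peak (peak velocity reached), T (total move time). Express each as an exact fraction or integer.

t_a=7 t_c=7 v_peak=49/4 T=21

v_max²/a_max = (49/4)²/(7/4) = 343/4
343/2 ≥ 343/4 → trapezoidal
t_a = (49/4)/(7/4) = 7; v_peak = 49/4
d_cruise = 343/2 − 343/4 = 343/4; t_c = (343/4)/(49/4) = 7
T = 2·7 + 7 = 21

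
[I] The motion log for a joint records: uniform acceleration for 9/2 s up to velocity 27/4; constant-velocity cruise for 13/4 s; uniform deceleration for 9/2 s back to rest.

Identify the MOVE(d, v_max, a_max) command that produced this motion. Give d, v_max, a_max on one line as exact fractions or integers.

d=837/16 v_max=27/4 a_max=3/2

a_max = (27/4)/(9/2) = 3/2
d_a = ½·27/4·9/2 = 243/16; d_c = 27/4·13/4 = 351/16
d = 2·243/16 + 351/16 = 837/16
t_c = 13/4 > 0 so v_max = 27/4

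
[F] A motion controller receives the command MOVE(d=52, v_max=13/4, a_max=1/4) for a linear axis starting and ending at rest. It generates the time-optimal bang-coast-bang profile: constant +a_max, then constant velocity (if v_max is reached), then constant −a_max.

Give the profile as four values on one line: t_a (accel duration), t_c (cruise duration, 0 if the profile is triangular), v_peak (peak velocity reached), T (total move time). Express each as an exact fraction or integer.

t_a=13 t_c=3 v_peak=13/4 T=29

v_max²/a_max = (13/4)²/(1/4) = 169/4
52 ≥ 169/4 ⇒ cruise phase
t_a = (13/4)/(1/4) = 13; v_peak = 13/4
d_cruise = 52 − 169/4 = 39/4; t_c = (39/4)/(13/4) = 3
T = 2·13 + 3 = 29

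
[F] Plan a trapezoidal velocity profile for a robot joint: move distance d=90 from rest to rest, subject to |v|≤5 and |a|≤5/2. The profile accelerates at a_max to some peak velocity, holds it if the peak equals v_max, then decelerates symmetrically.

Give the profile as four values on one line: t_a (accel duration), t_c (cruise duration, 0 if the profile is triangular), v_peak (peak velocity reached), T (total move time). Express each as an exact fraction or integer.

t_a=2 t_c=16 v_peak=5 T=20

vₘ²/aₘ = 5²/(5/2) = 10
90 ≥ 10 ⇒ cruise phase
t_a = 5/(5/2) = 2; v_peak = 5
d_cruise = 90 − 10 = 80; t_c = 80/5 = 16
T = 2·2 + 16 = 20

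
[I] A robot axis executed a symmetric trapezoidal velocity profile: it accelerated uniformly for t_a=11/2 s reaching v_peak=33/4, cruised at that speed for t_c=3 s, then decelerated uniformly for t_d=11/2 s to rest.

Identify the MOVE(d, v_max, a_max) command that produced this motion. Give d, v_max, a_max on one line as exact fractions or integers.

d=561/8 v_max=33/4 a_max=3/2

a_max = (33/4)/(11/2) = 3/2
d_a = ½·33/4·11/2 = 363/16; d_c = 33/4·3 = 99/4
d = 2·363/16 + 99/4 = 561/8
t_c = 3 > 0 ⇒ limit active, v_max = 33/4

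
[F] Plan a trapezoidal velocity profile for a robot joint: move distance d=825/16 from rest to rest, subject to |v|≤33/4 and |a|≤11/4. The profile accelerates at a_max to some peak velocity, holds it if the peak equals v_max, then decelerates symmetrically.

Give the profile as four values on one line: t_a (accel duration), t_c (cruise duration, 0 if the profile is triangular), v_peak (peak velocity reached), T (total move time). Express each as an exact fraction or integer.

v_max²/a_max = (33/4)²/(11/4) = 99/4
825/16 ≥ 99/4 ⇒ cruise phase
t_a = (33/4)/(11/4) = 3; v_peak = 33/4
d_cruise = 825/16 − 99/4 = 429/16; t_c = (429/16)/(33/4) = 13/4
T = 2·3 + 13/4 = 37/4

t_a=3 t_c=13/4 v_peak=33/4 T=37/4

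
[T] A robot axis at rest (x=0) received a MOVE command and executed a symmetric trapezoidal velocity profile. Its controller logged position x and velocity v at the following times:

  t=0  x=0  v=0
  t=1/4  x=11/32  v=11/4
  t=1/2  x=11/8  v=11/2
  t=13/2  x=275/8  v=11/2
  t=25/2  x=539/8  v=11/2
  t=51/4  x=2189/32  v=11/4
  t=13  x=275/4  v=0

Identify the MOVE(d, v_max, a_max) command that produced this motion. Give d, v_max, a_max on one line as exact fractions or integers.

d=275/4 v_max=11/2 a_max=11

final state: t=13, x=275/4, v=0 → d = 275/4
a_max = (11/4−0)/(1/4−0) = 11
max v = 11/2 over t∈[1/2,25/2] → v_max = 11/2
check: 11/2·(1/2+12) = 275/4 ✓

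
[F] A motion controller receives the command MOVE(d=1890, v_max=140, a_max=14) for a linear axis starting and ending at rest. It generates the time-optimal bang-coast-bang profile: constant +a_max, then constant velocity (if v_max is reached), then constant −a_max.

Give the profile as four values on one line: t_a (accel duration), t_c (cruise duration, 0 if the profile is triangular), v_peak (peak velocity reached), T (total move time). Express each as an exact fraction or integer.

t_a=10 t_c=7/2 v_peak=140 T=47/2

v_max²/a_max = 140²/14 = 1400
1890 ≥ 1400 → trapezoidal
t_a = 140/14 = 10; v_peak = 140
d_cruise = 1890 − 1400 = 490; t_c = 490/140 = 7/2
T = 2·10 + 7/2 = 47/2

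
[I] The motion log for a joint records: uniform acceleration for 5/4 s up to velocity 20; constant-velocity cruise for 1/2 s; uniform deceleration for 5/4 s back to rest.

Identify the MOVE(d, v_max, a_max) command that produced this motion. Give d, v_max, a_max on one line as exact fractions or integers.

a_max = 20/(5/4) = 16
d_a = ½·20·5/4 = 25/2; d_c = 20·1/2 = 10
d = 2·25/2 + 10 = 35
t_c = 1/2 > 0 so v_max = 20

d=35 v_max=20 a_max=16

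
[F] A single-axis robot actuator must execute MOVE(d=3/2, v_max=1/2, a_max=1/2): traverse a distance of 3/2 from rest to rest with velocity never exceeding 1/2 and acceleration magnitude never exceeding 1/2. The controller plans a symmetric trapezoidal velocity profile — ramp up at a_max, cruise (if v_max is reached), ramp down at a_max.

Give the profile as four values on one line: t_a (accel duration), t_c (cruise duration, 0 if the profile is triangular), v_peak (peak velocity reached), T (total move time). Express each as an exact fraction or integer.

v_max²/a_max = (1/2)²/(1/2) = 1/2
3/2 ≥ 1/2 ⇒ cruise phase
t_a = (1/2)/(1/2) = 1; v_peak = 1/2
d_cruise = 3/2 − 1/2 = 1; t_c = 1/(1/2) = 2
T = 2·1 + 2 = 4

t_a=1 t_c=2 v_peak=1/2 T=4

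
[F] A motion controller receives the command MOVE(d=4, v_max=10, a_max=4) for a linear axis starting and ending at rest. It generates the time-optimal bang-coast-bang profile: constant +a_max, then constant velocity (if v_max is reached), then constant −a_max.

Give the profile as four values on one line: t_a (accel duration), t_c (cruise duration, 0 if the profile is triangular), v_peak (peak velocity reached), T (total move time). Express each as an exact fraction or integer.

(v_max)²/a_max = 10²/4 = 25
4 < 25 ⇒ no cruise
v_peak = √(4·4) = √16 = 4
t_a = 4/4 = 1; t_c = 0
T = 2·1 = 2

t_a=1 t_c=0 v_peak=4 T=2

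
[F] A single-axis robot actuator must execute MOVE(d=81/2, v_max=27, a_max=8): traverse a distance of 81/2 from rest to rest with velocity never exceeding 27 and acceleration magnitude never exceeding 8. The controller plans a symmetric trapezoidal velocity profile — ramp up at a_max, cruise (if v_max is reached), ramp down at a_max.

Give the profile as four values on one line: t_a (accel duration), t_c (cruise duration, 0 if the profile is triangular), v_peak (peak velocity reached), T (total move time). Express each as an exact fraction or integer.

t_a=9/4 t_c=0 v_peak=18 T=9/2

v_max²/a_max = 27²/8 = 729/8
81/2 < 729/8 → triangular
v_peak = √(81/2·8) = √324 = 18
t_a = 18/8 = 9/4; t_c = 0
T = 2·9/4 = 9/2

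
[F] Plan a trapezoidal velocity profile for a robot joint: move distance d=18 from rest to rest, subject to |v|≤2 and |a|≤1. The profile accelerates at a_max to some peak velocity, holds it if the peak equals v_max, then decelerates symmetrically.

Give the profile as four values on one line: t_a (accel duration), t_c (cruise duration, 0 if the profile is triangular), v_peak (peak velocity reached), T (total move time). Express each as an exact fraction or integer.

t_a=2 t_c=7 v_peak=2 T=11

(v_max)²/a_max = 2²/1 = 4
18 ≥ 4 → trapezoidal
t_a = 2/1 = 2; v_peak = 2
d_cruise = 18 − 4 = 14; t_c = 14/2 = 7
T = 2·2 + 7 = 11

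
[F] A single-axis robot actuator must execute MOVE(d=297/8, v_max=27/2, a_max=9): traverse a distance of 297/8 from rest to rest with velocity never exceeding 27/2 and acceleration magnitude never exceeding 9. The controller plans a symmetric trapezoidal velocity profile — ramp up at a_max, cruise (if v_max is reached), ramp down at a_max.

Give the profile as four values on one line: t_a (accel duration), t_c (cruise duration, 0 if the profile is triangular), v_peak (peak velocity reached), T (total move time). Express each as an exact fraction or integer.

(v_max)²/a_max = (27/2)²/9 = 81/4
297/8 ≥ 81/4 ⇒ cruise phase
t_a = (27/2)/9 = 3/2; v_peak = 27/2
d_cruise = 297/8 − 81/4 = 135/8; t_c = (135/8)/(27/2) = 5/4
T = 2·3/2 + 5/4 = 17/4

t_a=3/2 t_c=5/4 v_peak=27/2 T=17/4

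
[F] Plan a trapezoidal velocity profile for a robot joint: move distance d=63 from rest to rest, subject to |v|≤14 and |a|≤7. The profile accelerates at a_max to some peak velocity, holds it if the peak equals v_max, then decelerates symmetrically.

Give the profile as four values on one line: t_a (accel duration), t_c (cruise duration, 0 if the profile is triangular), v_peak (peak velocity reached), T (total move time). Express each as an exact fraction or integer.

t_a=2 t_c=5/2 v_peak=14 T=13/2

(v_max)²/a_max = 14²/7 = 28
63 ≥ 28 ⇒ cruise phase
t_a = 14/7 = 2; v_peak = 14
d_cruise = 63 − 28 = 35; t_c = 35/14 = 5/2
T = 2·2 + 5/2 = 13/2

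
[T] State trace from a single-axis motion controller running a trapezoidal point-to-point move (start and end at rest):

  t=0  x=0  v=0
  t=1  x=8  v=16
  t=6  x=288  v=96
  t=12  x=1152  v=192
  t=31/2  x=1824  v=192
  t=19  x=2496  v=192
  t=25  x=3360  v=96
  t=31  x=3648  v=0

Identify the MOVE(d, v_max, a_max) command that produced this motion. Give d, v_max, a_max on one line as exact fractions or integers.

d=3648 v_max=192 a_max=16

final state: t=31, x=3648, v=0 → d = 3648
a_max = (16−0)/(1−0) = 16
max v = 192 over t∈[12,19] → v_max = 192
check: 192·(12+7) = 3648 ✓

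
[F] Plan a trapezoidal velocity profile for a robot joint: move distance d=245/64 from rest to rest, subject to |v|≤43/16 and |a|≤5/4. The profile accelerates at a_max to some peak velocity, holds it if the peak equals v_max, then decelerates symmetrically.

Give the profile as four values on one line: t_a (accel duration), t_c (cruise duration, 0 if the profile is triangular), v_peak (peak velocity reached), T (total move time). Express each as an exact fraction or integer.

vₘ²/aₘ = (43/16)²/(5/4) = 1849/320
245/64 < 1849/320 → triangular
v_peak = √(245/64·5/4) = √(1225/256) = 35/16
t_a = (35/16)/(5/4) = 7/4; t_c = 0
T = 2·7/4 = 7/2

t_a=7/4 t_c=0 v_peak=35/16 T=7/2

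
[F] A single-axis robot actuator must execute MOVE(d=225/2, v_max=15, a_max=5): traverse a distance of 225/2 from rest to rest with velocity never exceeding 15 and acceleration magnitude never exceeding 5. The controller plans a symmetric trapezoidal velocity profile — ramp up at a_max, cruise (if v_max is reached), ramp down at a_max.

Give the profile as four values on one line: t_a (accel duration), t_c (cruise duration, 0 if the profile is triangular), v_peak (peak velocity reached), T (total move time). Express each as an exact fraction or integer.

vₘ²/aₘ = 15²/5 = 45
225/2 ≥ 45 ⇒ cruise phase
t_a = 15/5 = 3; v_peak = 15
d_cruise = 225/2 − 45 = 135/2; t_c = (135/2)/15 = 9/2
T = 2·3 + 9/2 = 21/2

t_a=3 t_c=9/2 v_peak=15 T=21/2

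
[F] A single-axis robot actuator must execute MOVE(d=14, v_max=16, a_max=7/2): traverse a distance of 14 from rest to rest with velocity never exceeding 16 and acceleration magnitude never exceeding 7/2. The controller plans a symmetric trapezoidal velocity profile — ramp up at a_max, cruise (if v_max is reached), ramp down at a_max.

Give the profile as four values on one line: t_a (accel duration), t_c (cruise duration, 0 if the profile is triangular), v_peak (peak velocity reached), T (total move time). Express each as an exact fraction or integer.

t_a=2 t_c=0 v_peak=7 T=4

(v_max)²/a_max = 16²/(7/2) = 512/7
14 < 512/7 so t_c = 0
v_peak = √(14·7/2) = √49 = 7
t_a = 7/(7/2) = 2; t_c = 0
T = 2·2 = 4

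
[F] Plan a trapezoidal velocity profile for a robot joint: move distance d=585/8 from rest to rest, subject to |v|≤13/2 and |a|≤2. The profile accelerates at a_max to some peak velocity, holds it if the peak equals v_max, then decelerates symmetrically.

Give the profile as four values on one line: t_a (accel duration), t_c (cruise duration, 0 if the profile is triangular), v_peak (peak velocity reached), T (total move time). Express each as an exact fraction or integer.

(v_max)²/a_max = (13/2)²/2 = 169/8
585/8 ≥ 169/8 so v_max reached
t_a = (13/2)/2 = 13/4; v_peak = 13/2
d_cruise = 585/8 − 169/8 = 52; t_c = 52/(13/2) = 8
T = 2·13/4 + 8 = 29/2

t_a=13/4 t_c=8 v_peak=13/2 T=29/2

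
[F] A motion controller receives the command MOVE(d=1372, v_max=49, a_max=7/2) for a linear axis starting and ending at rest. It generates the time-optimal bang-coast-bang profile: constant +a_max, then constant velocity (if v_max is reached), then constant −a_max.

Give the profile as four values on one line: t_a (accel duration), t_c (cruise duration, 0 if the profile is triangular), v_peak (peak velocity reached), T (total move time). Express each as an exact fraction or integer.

t_a=14 t_c=14 v_peak=49 T=42

(v_max)²/a_max = 49²/(7/2) = 686
1372 ≥ 686 so v_max reached
t_a = 49/(7/2) = 14; v_peak = 49
d_cruise = 1372 − 686 = 686; t_c = 686/49 = 14
T = 2·14 + 14 = 42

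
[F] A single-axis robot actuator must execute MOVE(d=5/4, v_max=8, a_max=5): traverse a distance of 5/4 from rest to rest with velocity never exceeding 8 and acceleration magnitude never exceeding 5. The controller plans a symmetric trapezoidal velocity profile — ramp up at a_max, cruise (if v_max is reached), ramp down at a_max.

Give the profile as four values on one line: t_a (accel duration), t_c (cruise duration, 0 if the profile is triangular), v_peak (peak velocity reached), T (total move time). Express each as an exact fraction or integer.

v_max²/a_max = 8²/5 = 64/5
5/4 < 64/5 → triangular
v_peak = √(5/4·5) = √(25/4) = 5/2
t_a = (5/2)/5 = 1/2; t_c = 0
T = 2·1/2 = 1

t_a=1/2 t_c=0 v_peak=5/2 T=1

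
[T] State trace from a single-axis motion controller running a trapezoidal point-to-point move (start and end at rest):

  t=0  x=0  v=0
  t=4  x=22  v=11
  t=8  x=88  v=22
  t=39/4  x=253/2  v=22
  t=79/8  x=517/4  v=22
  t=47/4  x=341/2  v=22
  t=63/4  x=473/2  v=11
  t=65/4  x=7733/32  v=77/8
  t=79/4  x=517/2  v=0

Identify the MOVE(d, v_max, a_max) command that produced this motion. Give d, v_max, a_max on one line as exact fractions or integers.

d=517/2 v_max=22 a_max=11/4

final state: t=79/4, x=517/2, v=0 → d = 517/2
a_max = (11−0)/(4−0) = 11/4
max v = 22 over t∈[8,47/4] → v_max = 22
check: 22·(8+15/4) = 517/2 ✓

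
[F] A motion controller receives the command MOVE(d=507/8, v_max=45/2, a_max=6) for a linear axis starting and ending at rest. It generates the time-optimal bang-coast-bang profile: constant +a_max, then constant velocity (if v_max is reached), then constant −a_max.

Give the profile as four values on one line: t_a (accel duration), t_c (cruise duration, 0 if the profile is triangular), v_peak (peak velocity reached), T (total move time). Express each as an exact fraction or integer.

v_max²/a_max = (45/2)²/6 = 675/8
507/8 < 675/8 → triangular
v_peak = √(507/8·6) = √(1521/4) = 39/2
t_a = (39/2)/6 = 13/4; t_c = 0
T = 2·13/4 = 13/2

t_a=13/4 t_c=0 v_peak=39/2 T=13/2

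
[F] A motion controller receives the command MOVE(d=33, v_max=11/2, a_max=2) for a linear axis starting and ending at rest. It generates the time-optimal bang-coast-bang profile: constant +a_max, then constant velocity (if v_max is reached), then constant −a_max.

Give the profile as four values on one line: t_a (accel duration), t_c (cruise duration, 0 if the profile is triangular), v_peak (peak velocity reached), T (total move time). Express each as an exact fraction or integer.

(v_max)²/a_max = (11/2)²/2 = 121/8
33 ≥ 121/8 so v_max reached
t_a = (11/2)/2 = 11/4; v_peak = 11/2
d_cruise = 33 − 121/8 = 143/8; t_c = (143/8)/(11/2) = 13/4
T = 2·11/4 + 13/4 = 35/4

t_a=11/4 t_c=13/4 v_peak=11/2 T=35/4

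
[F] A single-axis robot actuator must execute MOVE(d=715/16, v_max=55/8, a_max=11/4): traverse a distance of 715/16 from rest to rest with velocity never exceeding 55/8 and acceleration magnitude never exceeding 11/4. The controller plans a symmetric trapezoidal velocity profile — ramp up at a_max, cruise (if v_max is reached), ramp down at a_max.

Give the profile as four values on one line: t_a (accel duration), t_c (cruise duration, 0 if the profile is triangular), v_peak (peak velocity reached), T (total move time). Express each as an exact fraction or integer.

t_a=5/2 t_c=4 v_peak=55/8 T=9

vₘ²/aₘ = (55/8)²/(11/4) = 275/16
715/16 ≥ 275/16 ⇒ cruise phase
t_a = (55/8)/(11/4) = 5/2; v_peak = 55/8
d_cruise = 715/16 − 275/16 = 55/2; t_c = (55/2)/(55/8) = 4
T = 2·5/2 + 4 = 9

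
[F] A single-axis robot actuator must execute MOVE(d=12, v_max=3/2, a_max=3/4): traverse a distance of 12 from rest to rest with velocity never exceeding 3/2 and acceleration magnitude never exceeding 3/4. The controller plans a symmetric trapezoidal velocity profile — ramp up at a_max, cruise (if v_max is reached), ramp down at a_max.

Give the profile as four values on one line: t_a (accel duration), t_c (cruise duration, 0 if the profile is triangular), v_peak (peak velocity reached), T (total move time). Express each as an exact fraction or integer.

t_a=2 t_c=6 v_peak=3/2 T=10

vₘ²/aₘ = (3/2)²/(3/4) = 3
12 ≥ 3 → trapezoidal
t_a = (3/2)/(3/4) = 2; v_peak = 3/2
d_cruise = 12 − 3 = 9; t_c = 9/(3/2) = 6
T = 2·2 + 6 = 10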